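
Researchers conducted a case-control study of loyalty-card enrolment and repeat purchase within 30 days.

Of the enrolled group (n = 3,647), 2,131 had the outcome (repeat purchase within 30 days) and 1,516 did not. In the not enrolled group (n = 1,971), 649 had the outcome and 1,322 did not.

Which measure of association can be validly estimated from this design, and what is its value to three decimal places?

2.863

From the description: a = 2131, b = 1516, c = 649, d = 1322.
This is a case-control study: participants were sampled on outcome status, so risks in the source population cannot be estimated directly — relative risk is not valid here. The odds ratio is the appropriate measure.
OR = (a·d)/(b·c) = (2131 × 1322) / (1516 × 649) = 2817182 / 983884 = 2.86333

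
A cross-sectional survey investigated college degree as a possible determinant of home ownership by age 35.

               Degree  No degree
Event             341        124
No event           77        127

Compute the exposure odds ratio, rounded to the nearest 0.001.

Reading the table with exposure as columns: a = 341 (Degree, case), b = 77 (Degree, non-case), c = 124 (No degree, case), d = 127.
OR = (a·d)/(b·c) = (341 × 127) / (77 × 124) = 43307 / 9548 = 4.53571
The odds of home ownership by age 35 are about 4.54 times as high in the degree group.

4.536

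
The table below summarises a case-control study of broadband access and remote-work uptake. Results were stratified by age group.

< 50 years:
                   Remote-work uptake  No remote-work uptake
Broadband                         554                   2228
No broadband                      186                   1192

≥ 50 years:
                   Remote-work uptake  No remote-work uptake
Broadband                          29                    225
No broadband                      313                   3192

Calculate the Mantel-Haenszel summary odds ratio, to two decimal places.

OR_MH = Σ(aᵢdᵢ/nᵢ) / Σ(bᵢcᵢ/nᵢ), where nᵢ is the stratum total.
Stratum 1 (< 50 years): n = 4160; a·d/n = 554·1192/4160 = 158.7423; b·c/n = 2228·186/4160 = 99.6173
Stratum 2 (≥ 50 years): n = 3759; a·d/n = 29·3192/3759 = 24.6257; b·c/n = 225·313/3759 = 18.7350
OR_MH = (158.7423 + 24.6257) / (99.6173 + 18.7350) = 183.3680 / 118.3523 = 1.54934

1.55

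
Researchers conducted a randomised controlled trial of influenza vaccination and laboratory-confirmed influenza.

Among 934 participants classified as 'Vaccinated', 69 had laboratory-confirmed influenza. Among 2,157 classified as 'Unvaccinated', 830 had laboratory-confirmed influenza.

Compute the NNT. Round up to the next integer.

4

Risk in treated group = 69/934 = 0.07388; risk in control = 830/2157 = 0.38479.
Absolute risk reduction = 0.38479 − 0.07388 = 0.31092
NNT = 1 / ARR = 1 / 0.31092 = 3.216 → round up → 4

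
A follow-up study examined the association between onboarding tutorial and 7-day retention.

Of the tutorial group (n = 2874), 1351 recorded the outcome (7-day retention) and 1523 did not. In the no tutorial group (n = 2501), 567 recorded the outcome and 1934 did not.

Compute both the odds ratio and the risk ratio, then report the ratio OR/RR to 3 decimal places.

1.459

From the description: a = 1351, b = 1523, c = 567, d = 1934.
OR = (1351·1934)/(1523·567) = 2612834/863541 = 3.02572
Risk in exposed = 1351/2874 = 0.47008; risk in unexposed = 567/2501 = 0.22671; RR = 2.07348
OR/RR = 3.02572 / 2.07348 = 1.45925
The outcome is not rare, so the OR lies further from 1 than the RR.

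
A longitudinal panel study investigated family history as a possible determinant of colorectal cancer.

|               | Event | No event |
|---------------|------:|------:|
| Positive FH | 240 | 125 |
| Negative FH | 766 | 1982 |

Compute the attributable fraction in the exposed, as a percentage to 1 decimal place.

Cells: a = 240, b = 125, c = 766, d = 1982.
Risk in exposed = 240/365 = 0.65753; risk in unexposed = 766/2748 = 0.27875.
RR = 0.65753/0.27875 = 2.35888
AR% = (RR − 1)/RR × 100 = (2.35888 − 1)/2.35888 × 100 = 57.6070%

57.6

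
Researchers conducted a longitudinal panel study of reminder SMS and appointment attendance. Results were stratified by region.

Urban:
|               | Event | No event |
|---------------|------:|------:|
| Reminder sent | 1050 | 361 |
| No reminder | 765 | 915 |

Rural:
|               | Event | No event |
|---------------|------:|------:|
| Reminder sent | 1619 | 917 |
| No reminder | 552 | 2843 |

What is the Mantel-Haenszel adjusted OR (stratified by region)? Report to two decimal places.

OR_MH = Σ(aᵢdᵢ/nᵢ) / Σ(bᵢcᵢ/nᵢ), where nᵢ is the stratum total.
Stratum 1 (Urban): n = 3091; a·d/n = 1050·915/3091 = 310.8217; b·c/n = 361·765/3091 = 89.3449
Stratum 2 (Rural): n = 5931; a·d/n = 1619·2843/5931 = 776.0609; b·c/n = 917·552/5931 = 85.3455
OR_MH = (310.8217 + 776.0609) / (89.3449 + 85.3455) = 1086.8826 / 174.6903 = 6.22177

6.22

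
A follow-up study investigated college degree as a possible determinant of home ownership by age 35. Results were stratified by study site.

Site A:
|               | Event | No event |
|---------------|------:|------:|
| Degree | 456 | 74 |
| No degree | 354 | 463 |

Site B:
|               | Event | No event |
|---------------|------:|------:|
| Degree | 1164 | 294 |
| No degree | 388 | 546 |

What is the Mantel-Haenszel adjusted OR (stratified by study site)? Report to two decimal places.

6.29

OR_MH = Σ(aᵢdᵢ/nᵢ) / Σ(bᵢcᵢ/nᵢ), where nᵢ is the stratum total.
Stratum 1 (Site A): n = 1347; a·d/n = 456·463/1347 = 156.7394; b·c/n = 74·354/1347 = 19.4477
Stratum 2 (Site B): n = 2392; a·d/n = 1164·546/2392 = 265.6957; b·c/n = 294·388/2392 = 47.6890
OR_MH = (156.7394 + 265.6957) / (19.4477 + 47.6890) = 422.4351 / 67.1366 = 6.29217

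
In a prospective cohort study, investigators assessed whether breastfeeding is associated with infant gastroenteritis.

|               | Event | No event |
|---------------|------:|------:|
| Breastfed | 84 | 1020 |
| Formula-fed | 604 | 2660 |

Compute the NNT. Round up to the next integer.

10

Risk in treated group = 84/1104 = 0.07609; risk in control = 604/3264 = 0.18505.
Absolute risk reduction = 0.18505 − 0.07609 = 0.10896
NNT = 1 / ARR = 1 / 0.10896 = 9.178 → round up → 10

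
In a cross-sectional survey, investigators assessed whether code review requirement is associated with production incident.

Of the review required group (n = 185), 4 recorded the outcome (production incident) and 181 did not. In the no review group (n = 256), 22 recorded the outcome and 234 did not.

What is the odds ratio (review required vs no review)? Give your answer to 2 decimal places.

From the description: a = 4, b = 181, c = 22, d = 234.
OR = (a·d)/(b·c) = (4 × 234) / (181 × 22) = 936 / 3982 = 0.23506
Exposure is associated with lower odds of production incident (OR = 0.24 < 1).

0.24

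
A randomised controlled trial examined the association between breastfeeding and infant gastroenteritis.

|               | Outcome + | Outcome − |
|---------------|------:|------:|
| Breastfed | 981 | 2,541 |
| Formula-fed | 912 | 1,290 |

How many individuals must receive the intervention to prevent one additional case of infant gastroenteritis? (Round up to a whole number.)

Risk in treated group = 981/3522 = 0.27853; risk in control = 912/2202 = 0.41417.
Absolute risk reduction = 0.41417 − 0.27853 = 0.13563
NNT = 1 / ARR = 1 / 0.13563 = 7.373 → round up → 8

8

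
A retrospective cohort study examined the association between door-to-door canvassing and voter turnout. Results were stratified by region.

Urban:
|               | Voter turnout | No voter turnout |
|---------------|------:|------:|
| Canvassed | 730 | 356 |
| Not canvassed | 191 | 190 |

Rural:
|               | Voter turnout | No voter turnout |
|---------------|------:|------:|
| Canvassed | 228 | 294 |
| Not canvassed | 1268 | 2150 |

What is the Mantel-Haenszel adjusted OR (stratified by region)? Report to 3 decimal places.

OR_MH = Σ(aᵢdᵢ/nᵢ) / Σ(bᵢcᵢ/nᵢ), where nᵢ is the stratum total.
Stratum 1 (Urban): n = 1467; a·d/n = 730·190/1467 = 94.5467; b·c/n = 356·191/1467 = 46.3504
Stratum 2 (Rural): n = 3940; a·d/n = 228·2150/3940 = 124.4162; b·c/n = 294·1268/3940 = 94.6173
OR_MH = (94.5467 + 124.4162) / (46.3504 + 94.6173) = 218.9629 / 140.9676 = 1.55329

1.553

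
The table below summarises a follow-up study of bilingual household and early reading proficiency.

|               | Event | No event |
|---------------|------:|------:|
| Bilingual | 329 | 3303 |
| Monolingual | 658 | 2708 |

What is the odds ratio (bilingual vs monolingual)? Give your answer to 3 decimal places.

0.410

Cells: a = 329, b = 3303, c = 658, d = 2708.
OR = (a·d)/(b·c) = (329 × 2708) / (3303 × 658) = 890932 / 2173374 = 0.40993
Exposure is associated with lower odds of early reading proficiency (OR = 0.41 < 1).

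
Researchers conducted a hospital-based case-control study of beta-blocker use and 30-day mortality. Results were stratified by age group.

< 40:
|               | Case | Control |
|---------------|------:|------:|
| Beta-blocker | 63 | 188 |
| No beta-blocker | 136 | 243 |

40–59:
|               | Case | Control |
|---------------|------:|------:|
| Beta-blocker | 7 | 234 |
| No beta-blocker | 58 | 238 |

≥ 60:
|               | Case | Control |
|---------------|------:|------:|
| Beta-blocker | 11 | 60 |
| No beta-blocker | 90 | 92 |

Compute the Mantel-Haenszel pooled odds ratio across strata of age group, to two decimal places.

OR_MH = Σ(aᵢdᵢ/nᵢ) / Σ(bᵢcᵢ/nᵢ), where nᵢ is the stratum total.
Stratum 1 (< 40): n = 630; a·d/n = 63·243/630 = 24.3000; b·c/n = 188·136/630 = 40.5841
Stratum 2 (40–59): n = 537; a·d/n = 7·238/537 = 3.1024; b·c/n = 234·58/537 = 25.2737
Stratum 3 (≥ 60): n = 253; a·d/n = 11·92/253 = 4.0000; b·c/n = 60·90/253 = 21.3439
OR_MH = (24.3000 + 3.1024 + 4.0000) / (40.5841 + 25.2737 + 21.3439) = 31.4024 / 87.2017 = 0.36011

0.36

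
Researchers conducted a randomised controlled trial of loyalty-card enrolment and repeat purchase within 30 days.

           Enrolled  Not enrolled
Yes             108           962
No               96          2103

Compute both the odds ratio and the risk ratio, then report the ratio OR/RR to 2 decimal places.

Reading the table with exposure as columns: a = 108 (Enrolled, case), b = 96 (Enrolled, non-case), c = 962 (Not enrolled, case), d = 2103.
OR = (108·2103)/(96·962) = 227124/92352 = 2.45933
Risk in exposed = 108/204 = 0.52941; risk in unexposed = 962/3065 = 0.31387; RR = 1.68674
OR/RR = 2.45933 / 1.68674 = 1.45803
The outcome is not rare, so the OR lies further from 1 than the RR.

1.46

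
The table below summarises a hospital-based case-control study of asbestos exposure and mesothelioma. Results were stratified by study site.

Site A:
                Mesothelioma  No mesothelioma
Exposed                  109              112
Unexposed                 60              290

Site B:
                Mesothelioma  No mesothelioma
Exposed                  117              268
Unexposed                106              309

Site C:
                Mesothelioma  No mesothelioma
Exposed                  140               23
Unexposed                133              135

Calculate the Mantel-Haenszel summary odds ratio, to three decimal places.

2.656

OR_MH = Σ(aᵢdᵢ/nᵢ) / Σ(bᵢcᵢ/nᵢ), where nᵢ is the stratum total.
Stratum 1 (Site A): n = 571; a·d/n = 109·290/571 = 55.3590; b·c/n = 112·60/571 = 11.7688
Stratum 2 (Site B): n = 800; a·d/n = 117·309/800 = 45.1912; b·c/n = 268·106/800 = 35.5100
Stratum 3 (Site C): n = 431; a·d/n = 140·135/431 = 43.8515; b·c/n = 23·133/431 = 7.0974
OR_MH = (55.3590 + 45.1912 + 43.8515) / (11.7688 + 35.5100 + 7.0974) = 144.4018 / 54.3763 = 2.65560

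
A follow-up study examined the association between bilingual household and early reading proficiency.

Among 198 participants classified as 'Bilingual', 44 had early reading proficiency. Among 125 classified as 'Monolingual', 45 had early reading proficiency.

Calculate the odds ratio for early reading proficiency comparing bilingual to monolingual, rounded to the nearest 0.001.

From the description: a = 44, b = 154, c = 45, d = 80.
OR = (a·d)/(b·c) = (44 × 80) / (154 × 45) = 3520 / 6930 = 0.50794
Exposure is associated with lower odds of early reading proficiency (OR = 0.51 < 1).

0.508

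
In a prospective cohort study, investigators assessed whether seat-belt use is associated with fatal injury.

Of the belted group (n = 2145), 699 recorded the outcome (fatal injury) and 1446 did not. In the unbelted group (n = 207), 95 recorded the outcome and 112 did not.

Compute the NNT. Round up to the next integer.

Risk in treated group = 699/2145 = 0.32587; risk in control = 95/207 = 0.45894.
Absolute risk reduction = 0.45894 − 0.32587 = 0.13306
NNT = 1 / ARR = 1 / 0.13306 = 7.515 → round up → 8

8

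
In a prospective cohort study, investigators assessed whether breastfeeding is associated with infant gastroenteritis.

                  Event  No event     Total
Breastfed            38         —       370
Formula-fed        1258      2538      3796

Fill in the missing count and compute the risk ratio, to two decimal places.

0.31

The missing cell is in the exposed row: 370 − 38 = 332.
So a = 38, b = 332, c = 1258, d = 2538.
RR = [a/(a+b)] / [c/(c+d)] = (38/370) / (1258/3796) = 0.10270/0.33140 = 0.30990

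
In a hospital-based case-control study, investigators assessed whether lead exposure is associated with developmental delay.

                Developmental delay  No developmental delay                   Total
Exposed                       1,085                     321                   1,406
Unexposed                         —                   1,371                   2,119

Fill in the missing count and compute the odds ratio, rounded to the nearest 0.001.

6.195

The missing cell is in the unexposed row: 2119 − 1371 = 748.
So a = 1085, b = 321, c = 748, d = 1371.
OR = (a·d)/(b·c) = (1085 × 1371) / (321 × 748) = 1487535 / 240108 = 6.19527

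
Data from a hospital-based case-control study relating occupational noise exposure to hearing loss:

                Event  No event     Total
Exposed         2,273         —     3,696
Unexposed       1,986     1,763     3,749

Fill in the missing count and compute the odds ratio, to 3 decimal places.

The missing cell is in the exposed row: 3696 − 2273 = 1423.
So a = 2273, b = 1423, c = 1986, d = 1763.
OR = (a·d)/(b·c) = (2273 × 1763) / (1423 × 1986) = 4007299 / 2826078 = 1.41797

1.418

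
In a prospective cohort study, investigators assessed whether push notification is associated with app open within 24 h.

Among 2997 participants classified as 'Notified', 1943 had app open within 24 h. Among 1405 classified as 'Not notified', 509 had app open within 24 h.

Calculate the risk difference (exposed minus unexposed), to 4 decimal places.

0.2860

From the description: a = 1943, b = 1054, c = 509, d = 896.
Risk in exposed = 1943/2997 = 0.648315; risk in unexposed = 509/1405 = 0.362278.
Risk difference = 0.648315 − 0.362278 = 0.286037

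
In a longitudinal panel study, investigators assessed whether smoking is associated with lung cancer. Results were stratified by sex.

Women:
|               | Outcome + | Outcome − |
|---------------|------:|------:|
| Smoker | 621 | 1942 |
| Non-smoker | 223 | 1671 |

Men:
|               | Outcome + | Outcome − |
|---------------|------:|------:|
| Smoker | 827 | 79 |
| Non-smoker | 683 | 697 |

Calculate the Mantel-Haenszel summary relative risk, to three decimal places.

1.913

RR_MH = Σ(aᵢ·n₀ᵢ/nᵢ) / Σ(cᵢ·n₁ᵢ/nᵢ), with n₁ᵢ = aᵢ+bᵢ (exposed), n₀ᵢ = cᵢ+dᵢ (unexposed), nᵢ = n₁ᵢ+n₀ᵢ.
Stratum 1 (Women): n₁ = 2563, n₀ = 1894, n = 4457; a·n₀/n = 621·1894/4457 = 263.8937; c·n₁/n = 223·2563/4457 = 128.2363
Stratum 2 (Men): n₁ = 906, n₀ = 1380, n = 2286; a·n₀/n = 827·1380/2286 = 499.2388; c·n₁/n = 683·906/2286 = 270.6903
RR_MH = (263.8937 + 499.2388) / (128.2363 + 270.6903) = 763.1325 / 398.9265 = 1.91296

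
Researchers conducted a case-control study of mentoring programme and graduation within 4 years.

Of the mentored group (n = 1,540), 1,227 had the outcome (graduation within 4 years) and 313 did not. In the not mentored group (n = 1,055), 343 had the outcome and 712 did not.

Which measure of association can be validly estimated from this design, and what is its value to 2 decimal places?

From the description: a = 1227, b = 313, c = 343, d = 712.
This is a case-control study: participants were sampled on outcome status, so risks in the source population cannot be estimated directly — relative risk is not valid here. The odds ratio is the appropriate measure.
OR = (a·d)/(b·c) = (1227 × 712) / (313 × 343) = 873624 / 107359 = 8.13741

8.14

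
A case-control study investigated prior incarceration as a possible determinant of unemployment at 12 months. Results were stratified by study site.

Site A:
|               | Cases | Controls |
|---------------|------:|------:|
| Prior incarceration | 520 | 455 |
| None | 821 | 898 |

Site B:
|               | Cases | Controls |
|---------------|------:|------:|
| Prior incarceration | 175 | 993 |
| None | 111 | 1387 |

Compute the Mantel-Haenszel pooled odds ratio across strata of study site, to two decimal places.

1.47

OR_MH = Σ(aᵢdᵢ/nᵢ) / Σ(bᵢcᵢ/nᵢ), where nᵢ is the stratum total.
Stratum 1 (Site A): n = 2694; a·d/n = 520·898/2694 = 173.3333; b·c/n = 455·821/2694 = 138.6618
Stratum 2 (Site B): n = 2666; a·d/n = 175·1387/2666 = 91.0446; b·c/n = 993·111/2666 = 41.3440
OR_MH = (173.3333 + 91.0446) / (138.6618 + 41.3440) = 264.3780 / 180.0058 = 1.46872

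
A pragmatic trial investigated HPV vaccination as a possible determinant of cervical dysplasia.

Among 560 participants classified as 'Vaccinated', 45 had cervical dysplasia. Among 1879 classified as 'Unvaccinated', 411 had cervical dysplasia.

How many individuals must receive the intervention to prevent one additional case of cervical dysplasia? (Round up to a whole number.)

8

Risk in treated group = 45/560 = 0.08036; risk in control = 411/1879 = 0.21873.
Absolute risk reduction = 0.21873 − 0.08036 = 0.13838
NNT = 1 / ARR = 1 / 0.13838 = 7.227 → round up → 8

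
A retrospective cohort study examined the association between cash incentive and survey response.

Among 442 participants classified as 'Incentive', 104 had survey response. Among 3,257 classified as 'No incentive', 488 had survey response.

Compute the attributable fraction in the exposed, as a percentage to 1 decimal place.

36.3

From the description: a = 104, b = 338, c = 488, d = 2769.
Risk in exposed = 104/442 = 0.23529; risk in unexposed = 488/3257 = 0.14983.
RR = 0.23529/0.14983 = 1.57040
AR% = (RR − 1)/RR × 100 = (1.57040 − 1)/1.57040 × 100 = 36.3218%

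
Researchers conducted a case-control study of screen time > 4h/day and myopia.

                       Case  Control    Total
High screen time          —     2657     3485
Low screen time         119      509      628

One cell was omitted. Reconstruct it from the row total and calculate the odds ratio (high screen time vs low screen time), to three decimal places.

1.333

The missing cell is in the exposed row: 3485 − 2657 = 828.
So a = 828, b = 2657, c = 119, d = 509.
OR = (a·d)/(b·c) = (828 × 509) / (2657 × 119) = 421452 / 316183 = 1.33294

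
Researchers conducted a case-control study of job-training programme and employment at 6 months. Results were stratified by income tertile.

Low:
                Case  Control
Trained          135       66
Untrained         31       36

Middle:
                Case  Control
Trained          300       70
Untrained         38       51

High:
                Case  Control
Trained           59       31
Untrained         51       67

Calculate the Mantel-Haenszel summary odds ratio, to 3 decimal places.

3.351

OR_MH = Σ(aᵢdᵢ/nᵢ) / Σ(bᵢcᵢ/nᵢ), where nᵢ is the stratum total.
Stratum 1 (Low): n = 268; a·d/n = 135·36/268 = 18.1343; b·c/n = 66·31/268 = 7.6343
Stratum 2 (Middle): n = 459; a·d/n = 300·51/459 = 33.3333; b·c/n = 70·38/459 = 5.7952
Stratum 3 (High): n = 208; a·d/n = 59·67/208 = 19.0048; b·c/n = 31·51/208 = 7.6010
OR_MH = (18.1343 + 33.3333 + 19.0048) / (7.6343 + 5.7952 + 7.6010) = 70.4725 / 21.0305 = 3.35097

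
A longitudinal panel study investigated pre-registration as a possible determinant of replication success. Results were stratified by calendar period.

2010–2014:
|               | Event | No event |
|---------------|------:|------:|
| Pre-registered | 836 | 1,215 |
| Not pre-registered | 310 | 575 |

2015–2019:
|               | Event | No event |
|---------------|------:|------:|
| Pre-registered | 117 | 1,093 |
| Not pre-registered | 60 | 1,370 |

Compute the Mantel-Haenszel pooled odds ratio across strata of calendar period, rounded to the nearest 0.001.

1.466

OR_MH = Σ(aᵢdᵢ/nᵢ) / Σ(bᵢcᵢ/nᵢ), where nᵢ is the stratum total.
Stratum 1 (2010–2014): n = 2936; a·d/n = 836·575/2936 = 163.7262; b·c/n = 1215·310/2936 = 128.2868
Stratum 2 (2015–2019): n = 2640; a·d/n = 117·1370/2640 = 60.7159; b·c/n = 1093·60/2640 = 24.8409
OR_MH = (163.7262 + 60.7159) / (128.2868 + 24.8409) = 224.4421 / 153.1277 = 1.46572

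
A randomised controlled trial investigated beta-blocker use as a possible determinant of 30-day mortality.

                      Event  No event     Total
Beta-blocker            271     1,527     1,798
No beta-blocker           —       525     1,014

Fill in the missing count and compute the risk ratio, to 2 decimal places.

The missing cell is in the unexposed row: 1014 − 525 = 489.
So a = 271, b = 1527, c = 489, d = 525.
RR = [a/(a+b)] / [c/(c+d)] = (271/1798) / (489/1014) = 0.15072/0.48225 = 0.31254

0.31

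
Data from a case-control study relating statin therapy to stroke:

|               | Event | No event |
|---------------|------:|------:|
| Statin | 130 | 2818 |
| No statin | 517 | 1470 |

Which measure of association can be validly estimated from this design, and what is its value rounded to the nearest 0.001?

Cells: a = 130, b = 2818, c = 517, d = 1470.
This is a case-control study: participants were sampled on outcome status, so risks in the source population cannot be estimated directly — relative risk is not valid here. The odds ratio is the appropriate measure.
OR = (a·d)/(b·c) = (130 × 1470) / (2818 × 517) = 191100 / 1456906 = 0.13117

0.131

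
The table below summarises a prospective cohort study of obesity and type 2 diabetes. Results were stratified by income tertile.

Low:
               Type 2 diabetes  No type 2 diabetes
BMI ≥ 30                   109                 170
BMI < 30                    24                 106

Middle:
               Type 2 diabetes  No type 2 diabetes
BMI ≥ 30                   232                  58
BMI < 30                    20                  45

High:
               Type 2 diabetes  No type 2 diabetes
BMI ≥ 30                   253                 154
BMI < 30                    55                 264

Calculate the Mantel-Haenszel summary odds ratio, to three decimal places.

OR_MH = Σ(aᵢdᵢ/nᵢ) / Σ(bᵢcᵢ/nᵢ), where nᵢ is the stratum total.
Stratum 1 (Low): n = 409; a·d/n = 109·106/409 = 28.2494; b·c/n = 170·24/409 = 9.9756
Stratum 2 (Middle): n = 355; a·d/n = 232·45/355 = 29.4085; b·c/n = 58·20/355 = 3.2676
Stratum 3 (High): n = 726; a·d/n = 253·264/726 = 92.0000; b·c/n = 154·55/726 = 11.6667
OR_MH = (28.2494 + 29.4085 + 92.0000) / (9.9756 + 3.2676 + 11.6667) = 149.6578 / 24.9098 = 6.00798

6.008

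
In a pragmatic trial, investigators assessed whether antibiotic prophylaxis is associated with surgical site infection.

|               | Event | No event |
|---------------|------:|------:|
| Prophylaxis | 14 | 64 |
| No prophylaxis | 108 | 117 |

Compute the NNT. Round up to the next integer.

4

Risk in treated group = 14/78 = 0.17949; risk in control = 108/225 = 0.48000.
Absolute risk reduction = 0.48000 − 0.17949 = 0.30051
NNT = 1 / ARR = 1 / 0.30051 = 3.328 → round up → 4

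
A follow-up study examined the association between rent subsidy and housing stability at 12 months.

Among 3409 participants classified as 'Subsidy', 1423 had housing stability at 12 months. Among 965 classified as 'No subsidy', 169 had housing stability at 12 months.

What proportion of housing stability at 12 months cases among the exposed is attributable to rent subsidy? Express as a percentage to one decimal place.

From the description: a = 1423, b = 1986, c = 169, d = 796.
Risk in exposed = 1423/3409 = 0.41742; risk in unexposed = 169/965 = 0.17513.
RR = 0.41742/0.17513 = 2.38352
AR% = (RR − 1)/RR × 100 = (2.38352 − 1)/2.38352 × 100 = 58.0452%

58.0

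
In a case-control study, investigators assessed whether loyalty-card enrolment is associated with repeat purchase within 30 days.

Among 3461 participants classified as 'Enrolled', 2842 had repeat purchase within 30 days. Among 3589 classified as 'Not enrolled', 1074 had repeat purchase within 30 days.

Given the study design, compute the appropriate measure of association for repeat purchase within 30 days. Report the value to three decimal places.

10.751

From the description: a = 2842, b = 619, c = 1074, d = 2515.
This is a case-control study: participants were sampled on outcome status, so risks in the source population cannot be estimated directly — relative risk is not valid here. The odds ratio is the appropriate measure.
OR = (a·d)/(b·c) = (2842 × 2515) / (619 × 1074) = 7147630 / 664806 = 10.75145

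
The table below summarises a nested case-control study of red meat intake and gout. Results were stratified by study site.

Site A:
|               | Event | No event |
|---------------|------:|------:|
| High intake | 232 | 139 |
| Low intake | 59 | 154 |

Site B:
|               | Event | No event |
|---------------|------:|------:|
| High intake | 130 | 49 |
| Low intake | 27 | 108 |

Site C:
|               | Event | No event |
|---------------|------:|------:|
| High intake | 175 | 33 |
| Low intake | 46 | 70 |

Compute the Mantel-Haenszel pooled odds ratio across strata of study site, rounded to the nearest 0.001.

OR_MH = Σ(aᵢdᵢ/nᵢ) / Σ(bᵢcᵢ/nᵢ), where nᵢ is the stratum total.
Stratum 1 (Site A): n = 584; a·d/n = 232·154/584 = 61.1781; b·c/n = 139·59/584 = 14.0428
Stratum 2 (Site B): n = 314; a·d/n = 130·108/314 = 44.7134; b·c/n = 49·27/314 = 4.2134
Stratum 3 (Site C): n = 324; a·d/n = 175·70/324 = 37.8086; b·c/n = 33·46/324 = 4.6852
OR_MH = (61.1781 + 44.7134 + 37.8086) / (14.0428 + 4.2134 + 4.6852) = 143.7001 / 22.9414 = 6.26380

6.264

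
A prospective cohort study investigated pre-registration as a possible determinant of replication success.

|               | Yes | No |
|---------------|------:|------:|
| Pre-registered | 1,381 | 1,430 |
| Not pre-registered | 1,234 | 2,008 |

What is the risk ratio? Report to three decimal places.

1.291

Cells: a = 1381, b = 1430, c = 1234, d = 2008.
Risk in exposed = 1381/2811 = 0.49128; risk in unexposed = 1234/3242 = 0.38063.
RR = 0.49128 / 0.38063 = 1.29072
The risk among the exposed is 1.29 times that among the unexposed.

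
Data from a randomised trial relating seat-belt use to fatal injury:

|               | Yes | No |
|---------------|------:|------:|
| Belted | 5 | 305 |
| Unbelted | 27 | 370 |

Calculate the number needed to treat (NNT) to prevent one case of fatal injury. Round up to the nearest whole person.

20

Risk in treated group = 5/310 = 0.01613; risk in control = 27/397 = 0.06801.
Absolute risk reduction = 0.06801 − 0.01613 = 0.05188
NNT = 1 / ARR = 1 / 0.05188 = 19.275 → round up → 20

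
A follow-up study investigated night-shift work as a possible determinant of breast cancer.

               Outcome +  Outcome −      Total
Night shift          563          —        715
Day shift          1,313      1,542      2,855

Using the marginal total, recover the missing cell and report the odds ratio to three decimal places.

4.350

The missing cell is in the exposed row: 715 − 563 = 152.
So a = 563, b = 152, c = 1313, d = 1542.
OR = (a·d)/(b·c) = (563 × 1542) / (152 × 1313) = 868146 / 199576 = 4.34995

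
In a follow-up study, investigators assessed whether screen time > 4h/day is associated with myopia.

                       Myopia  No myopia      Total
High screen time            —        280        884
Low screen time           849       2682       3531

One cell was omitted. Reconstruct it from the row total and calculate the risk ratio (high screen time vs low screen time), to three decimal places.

The missing cell is in the exposed row: 884 − 280 = 604.
So a = 604, b = 280, c = 849, d = 2682.
RR = [a/(a+b)] / [c/(c+d)] = (604/884) / (849/3531) = 0.68326/0.24044 = 2.84168

2.842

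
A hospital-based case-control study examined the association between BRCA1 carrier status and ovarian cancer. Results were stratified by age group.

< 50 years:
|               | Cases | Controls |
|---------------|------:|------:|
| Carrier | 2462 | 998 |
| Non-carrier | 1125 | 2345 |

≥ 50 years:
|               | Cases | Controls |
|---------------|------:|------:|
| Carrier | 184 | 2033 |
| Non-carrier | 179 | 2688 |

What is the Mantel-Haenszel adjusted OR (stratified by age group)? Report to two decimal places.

OR_MH = Σ(aᵢdᵢ/nᵢ) / Σ(bᵢcᵢ/nᵢ), where nᵢ is the stratum total.
Stratum 1 (< 50 years): n = 6930; a·d/n = 2462·2345/6930 = 833.1010; b·c/n = 998·1125/6930 = 162.0130
Stratum 2 (≥ 50 years): n = 5084; a·d/n = 184·2688/5084 = 97.2840; b·c/n = 2033·179/5084 = 71.5789
OR_MH = (833.1010 + 97.2840) / (162.0130 + 71.5789) = 930.3850 / 233.5919 = 3.98295

3.98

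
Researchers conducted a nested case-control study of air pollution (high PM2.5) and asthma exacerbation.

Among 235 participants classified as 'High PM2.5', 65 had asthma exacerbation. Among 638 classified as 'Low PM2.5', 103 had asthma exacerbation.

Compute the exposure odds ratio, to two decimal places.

From the description: a = 65, b = 170, c = 103, d = 535.
OR = (a·d)/(b·c) = (65 × 535) / (170 × 103) = 34775 / 17510 = 1.98601
The odds of asthma exacerbation are about 1.99 times as high in the high pm2.5 group.

1.99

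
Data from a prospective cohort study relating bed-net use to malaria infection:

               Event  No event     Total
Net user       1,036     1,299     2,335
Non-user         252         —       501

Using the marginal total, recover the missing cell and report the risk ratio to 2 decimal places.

The missing cell is in the unexposed row: 501 − 252 = 249.
So a = 1036, b = 1299, c = 252, d = 249.
RR = [a/(a+b)] / [c/(c+d)] = (1036/2335) / (252/501) = 0.44368/0.50299 = 0.88208

0.88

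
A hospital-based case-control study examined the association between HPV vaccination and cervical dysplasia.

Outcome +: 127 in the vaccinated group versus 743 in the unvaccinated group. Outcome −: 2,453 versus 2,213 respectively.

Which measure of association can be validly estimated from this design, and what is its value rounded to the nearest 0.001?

0.154

From the description: a = 127, b = 2453, c = 743, d = 2213.
This is a hospital-based case-control study: participants were sampled on outcome status, so risks in the source population cannot be estimated directly — relative risk is not valid here. The odds ratio is the appropriate measure.
OR = (a·d)/(b·c) = (127 × 2213) / (2453 × 743) = 281051 / 1822579 = 0.15421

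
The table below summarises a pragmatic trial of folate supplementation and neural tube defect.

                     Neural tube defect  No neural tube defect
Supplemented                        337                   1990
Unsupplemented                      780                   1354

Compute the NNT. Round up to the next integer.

Risk in treated group = 337/2327 = 0.14482; risk in control = 780/2134 = 0.36551.
Absolute risk reduction = 0.36551 − 0.14482 = 0.22069
NNT = 1 / ARR = 1 / 0.22069 = 4.531 → round up → 5

5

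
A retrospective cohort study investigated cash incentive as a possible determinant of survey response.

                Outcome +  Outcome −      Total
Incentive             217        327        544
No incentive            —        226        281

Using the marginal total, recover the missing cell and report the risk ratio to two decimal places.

The missing cell is in the unexposed row: 281 − 226 = 55.
So a = 217, b = 327, c = 55, d = 226.
RR = [a/(a+b)] / [c/(c+d)] = (217/544) / (55/281) = 0.39890/0.19573 = 2.03800

2.04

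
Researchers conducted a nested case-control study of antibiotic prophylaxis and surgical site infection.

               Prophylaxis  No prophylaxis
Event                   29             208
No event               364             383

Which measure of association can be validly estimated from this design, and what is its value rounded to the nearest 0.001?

0.147

Reading the table with exposure as columns: a = 29 (Prophylaxis, case), b = 364 (Prophylaxis, non-case), c = 208 (No prophylaxis, case), d = 383.
This is a nested case-control study: participants were sampled on outcome status, so risks in the source population cannot be estimated directly — relative risk is not valid here. The odds ratio is the appropriate measure.
OR = (a·d)/(b·c) = (29 × 383) / (364 × 208) = 11107 / 75712 = 0.14670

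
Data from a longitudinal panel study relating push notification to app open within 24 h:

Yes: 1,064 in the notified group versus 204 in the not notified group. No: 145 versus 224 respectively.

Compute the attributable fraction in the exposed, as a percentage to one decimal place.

45.8

From the description: a = 1064, b = 145, c = 204, d = 224.
Risk in exposed = 1064/1209 = 0.88007; risk in unexposed = 204/428 = 0.47664.
RR = 0.88007/0.47664 = 1.84641
AR% = (RR − 1)/RR × 100 = (1.84641 − 1)/1.84641 × 100 = 45.8409%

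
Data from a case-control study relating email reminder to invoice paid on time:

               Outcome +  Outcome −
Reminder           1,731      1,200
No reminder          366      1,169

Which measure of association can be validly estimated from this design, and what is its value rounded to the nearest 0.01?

Cells: a = 1731, b = 1200, c = 366, d = 1169.
This is a case-control study: participants were sampled on outcome status, so risks in the source population cannot be estimated directly — relative risk is not valid here. The odds ratio is the appropriate measure.
OR = (a·d)/(b·c) = (1731 × 1169) / (1200 × 366) = 2023539 / 439200 = 4.60733

4.61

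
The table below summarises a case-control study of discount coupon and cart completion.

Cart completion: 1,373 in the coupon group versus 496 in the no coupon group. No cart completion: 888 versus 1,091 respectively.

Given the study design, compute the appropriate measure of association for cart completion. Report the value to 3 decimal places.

From the description: a = 1373, b = 888, c = 496, d = 1091.
This is a case-control study: participants were sampled on outcome status, so risks in the source population cannot be estimated directly — relative risk is not valid here. The odds ratio is the appropriate measure.
OR = (a·d)/(b·c) = (1373 × 1091) / (888 × 496) = 1497943 / 440448 = 3.40095

3.401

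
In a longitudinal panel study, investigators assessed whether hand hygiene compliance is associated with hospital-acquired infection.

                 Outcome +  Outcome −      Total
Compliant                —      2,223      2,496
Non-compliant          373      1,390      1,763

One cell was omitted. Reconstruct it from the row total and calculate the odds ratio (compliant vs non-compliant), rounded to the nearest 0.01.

The missing cell is in the exposed row: 2496 − 2223 = 273.
So a = 273, b = 2223, c = 373, d = 1390.
OR = (a·d)/(b·c) = (273 × 1390) / (2223 × 373) = 379470 / 829179 = 0.45765

0.46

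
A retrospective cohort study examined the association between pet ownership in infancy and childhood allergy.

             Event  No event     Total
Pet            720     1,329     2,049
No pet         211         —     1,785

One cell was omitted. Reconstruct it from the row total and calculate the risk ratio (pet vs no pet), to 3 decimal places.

The missing cell is in the unexposed row: 1785 − 211 = 1574.
So a = 720, b = 1329, c = 211, d = 1574.
RR = [a/(a+b)] / [c/(c+d)] = (720/2049) / (211/1785) = 0.35139/0.11821 = 2.97267

2.973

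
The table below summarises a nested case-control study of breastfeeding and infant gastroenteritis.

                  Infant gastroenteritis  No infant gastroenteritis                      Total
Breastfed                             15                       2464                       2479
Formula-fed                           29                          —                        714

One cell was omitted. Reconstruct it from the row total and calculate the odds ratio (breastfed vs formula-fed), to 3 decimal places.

0.144

The missing cell is in the unexposed row: 714 − 29 = 685.
So a = 15, b = 2464, c = 29, d = 685.
OR = (a·d)/(b·c) = (15 × 685) / (2464 × 29) = 10275 / 71456 = 0.14379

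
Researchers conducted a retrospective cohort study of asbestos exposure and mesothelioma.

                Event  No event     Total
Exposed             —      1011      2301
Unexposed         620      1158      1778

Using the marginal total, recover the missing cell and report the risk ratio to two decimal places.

1.61

The missing cell is in the exposed row: 2301 − 1011 = 1290.
So a = 1290, b = 1011, c = 620, d = 1158.
RR = [a/(a+b)] / [c/(c+d)] = (1290/2301) / (620/1778) = 0.56063/0.34871 = 1.60773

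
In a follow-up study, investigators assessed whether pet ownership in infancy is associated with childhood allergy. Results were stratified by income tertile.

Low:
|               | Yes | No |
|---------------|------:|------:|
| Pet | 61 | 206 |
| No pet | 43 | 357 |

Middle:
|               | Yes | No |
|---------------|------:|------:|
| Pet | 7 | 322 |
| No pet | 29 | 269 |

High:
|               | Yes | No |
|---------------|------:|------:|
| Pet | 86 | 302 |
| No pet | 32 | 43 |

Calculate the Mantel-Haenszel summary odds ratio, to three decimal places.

OR_MH = Σ(aᵢdᵢ/nᵢ) / Σ(bᵢcᵢ/nᵢ), where nᵢ is the stratum total.
Stratum 1 (Low): n = 667; a·d/n = 61·357/667 = 32.6492; b·c/n = 206·43/667 = 13.2804
Stratum 2 (Middle): n = 627; a·d/n = 7·269/627 = 3.0032; b·c/n = 322·29/627 = 14.8931
Stratum 3 (High): n = 463; a·d/n = 86·43/463 = 7.9870; b·c/n = 302·32/463 = 20.8726
OR_MH = (32.6492 + 3.0032 + 7.9870) / (13.2804 + 14.8931 + 20.8726) = 43.6394 / 49.0461 = 0.88976

0.890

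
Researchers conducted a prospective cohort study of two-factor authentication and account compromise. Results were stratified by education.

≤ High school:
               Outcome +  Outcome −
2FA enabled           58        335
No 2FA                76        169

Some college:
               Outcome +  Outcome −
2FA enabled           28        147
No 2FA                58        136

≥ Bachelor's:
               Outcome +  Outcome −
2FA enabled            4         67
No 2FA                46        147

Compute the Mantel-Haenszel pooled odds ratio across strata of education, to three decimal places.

0.374

OR_MH = Σ(aᵢdᵢ/nᵢ) / Σ(bᵢcᵢ/nᵢ), where nᵢ is the stratum total.
Stratum 1 (≤ High school): n = 638; a·d/n = 58·169/638 = 15.3636; b·c/n = 335·76/638 = 39.9060
Stratum 2 (Some college): n = 369; a·d/n = 28·136/369 = 10.3198; b·c/n = 147·58/369 = 23.1057
Stratum 3 (≥ Bachelor's): n = 264; a·d/n = 4·147/264 = 2.2273; b·c/n = 67·46/264 = 11.6742
OR_MH = (15.3636 + 10.3198 + 2.2273) / (39.9060 + 23.1057 + 11.6742) = 27.9107 / 74.6859 = 0.37371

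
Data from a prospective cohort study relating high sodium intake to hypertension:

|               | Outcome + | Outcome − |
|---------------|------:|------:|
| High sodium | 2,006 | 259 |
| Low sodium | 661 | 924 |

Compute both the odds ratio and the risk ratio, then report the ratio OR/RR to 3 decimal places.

Cells: a = 2006, b = 259, c = 661, d = 924.
OR = (2006·924)/(259·661) = 1853544/171199 = 10.82684
Risk in exposed = 2006/2265 = 0.88565; risk in unexposed = 661/1585 = 0.41703; RR = 2.12369
OR/RR = 10.82684 / 2.12369 = 5.09813
The outcome is not rare, so the OR lies further from 1 than the RR.

5.098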